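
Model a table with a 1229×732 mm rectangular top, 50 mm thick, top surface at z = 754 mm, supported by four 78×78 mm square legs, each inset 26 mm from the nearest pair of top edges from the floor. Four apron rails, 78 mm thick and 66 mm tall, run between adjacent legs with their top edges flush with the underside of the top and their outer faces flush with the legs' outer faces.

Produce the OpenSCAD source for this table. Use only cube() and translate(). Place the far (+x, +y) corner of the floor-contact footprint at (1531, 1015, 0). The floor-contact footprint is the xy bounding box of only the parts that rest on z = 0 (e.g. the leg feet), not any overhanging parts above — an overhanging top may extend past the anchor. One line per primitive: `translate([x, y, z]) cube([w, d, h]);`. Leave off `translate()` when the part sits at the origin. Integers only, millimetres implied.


translate([328, 309, 704]) cube([1229, 732, 50]);
translate([354, 335, 0]) cube([78, 78, 704]);
translate([1453, 335, 0]) cube([78, 78, 704]);
translate([354, 937, 0]) cube([78, 78, 704]);
translate([1453, 937, 0]) cube([78, 78, 704]);
translate([432, 335, 638]) cube([1021, 78, 66]);
translate([432, 937, 638]) cube([1021, 78, 66]);
translate([354, 413, 638]) cube([78, 524, 66]);
translate([1453, 413, 638]) cube([78, 524, 66]);


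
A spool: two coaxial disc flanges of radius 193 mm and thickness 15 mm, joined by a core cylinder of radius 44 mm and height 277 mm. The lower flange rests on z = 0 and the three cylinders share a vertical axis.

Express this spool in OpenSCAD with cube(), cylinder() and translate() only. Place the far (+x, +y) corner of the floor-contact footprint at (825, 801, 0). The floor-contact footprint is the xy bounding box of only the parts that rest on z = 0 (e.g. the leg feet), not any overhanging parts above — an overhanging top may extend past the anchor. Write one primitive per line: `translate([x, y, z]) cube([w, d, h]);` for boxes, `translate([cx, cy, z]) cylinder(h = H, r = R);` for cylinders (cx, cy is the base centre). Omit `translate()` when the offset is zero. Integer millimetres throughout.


translate([632, 608, 0]) cylinder(h = 15, r = 193);
translate([632, 608, 15]) cylinder(h = 277, r = 44);
translate([632, 608, 292]) cylinder(h = 15, r = 193);


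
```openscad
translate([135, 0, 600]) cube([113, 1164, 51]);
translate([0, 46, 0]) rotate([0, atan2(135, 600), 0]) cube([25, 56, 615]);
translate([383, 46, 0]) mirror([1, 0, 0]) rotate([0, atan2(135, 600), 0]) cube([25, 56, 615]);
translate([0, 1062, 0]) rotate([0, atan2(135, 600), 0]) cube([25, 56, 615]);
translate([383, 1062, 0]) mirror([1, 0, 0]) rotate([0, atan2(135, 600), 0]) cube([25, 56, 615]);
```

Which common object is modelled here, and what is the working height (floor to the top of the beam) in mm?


A sawhorse. The overall height is 651 mm.

A beam across two mirrored pairs of raked legs — a sawhorse. The beam's underside is at z = 600 (matching the legs' vertical rise in atan2(135, 600)) and the beam is 51 mm tall, so its top is at 600 + 51 = 651 mm. The raked legs top out at the beam's underside, so that is the highest point.


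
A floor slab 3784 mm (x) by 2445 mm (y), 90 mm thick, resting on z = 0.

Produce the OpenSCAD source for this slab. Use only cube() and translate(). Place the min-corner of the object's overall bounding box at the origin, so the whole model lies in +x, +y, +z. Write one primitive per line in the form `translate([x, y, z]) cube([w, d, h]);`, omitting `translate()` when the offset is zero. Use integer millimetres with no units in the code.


cube([3784, 2445, 90]);


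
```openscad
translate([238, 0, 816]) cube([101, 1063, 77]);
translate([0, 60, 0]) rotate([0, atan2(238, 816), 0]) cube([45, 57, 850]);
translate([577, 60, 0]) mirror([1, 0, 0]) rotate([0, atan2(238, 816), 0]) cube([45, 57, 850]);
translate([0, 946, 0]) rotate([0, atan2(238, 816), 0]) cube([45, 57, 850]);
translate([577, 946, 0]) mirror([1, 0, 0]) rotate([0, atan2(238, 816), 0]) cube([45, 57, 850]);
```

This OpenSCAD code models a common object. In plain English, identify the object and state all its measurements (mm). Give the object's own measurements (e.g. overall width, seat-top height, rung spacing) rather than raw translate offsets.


A sawhorse. A 101×1063×77 mm beam (x, y, z) sits on two A-frame leg pairs. Each pair is two raked legs of 45×57 mm section (57 mm along y) splaying symmetrically in x. Each leg rises 816 mm vertically over 238 mm of horizontal reach and is 850 mm long along its own axis. Every leg's outer bottom edge rests on the floor and its outer top edge meets a bottom edge of the beam — the left legs (tilting toward +x) meet the beam's −x bottom edge, the right legs (their mirror images, tilting toward −x) meet its +x bottom edge — so the leg tops tuck under the beam, the beam's underside is 816 mm above the floor, and the feet are 577 mm apart outside-to-outside with the beam centred between them. The two leg pairs are set in 60 mm from either end of the beam.


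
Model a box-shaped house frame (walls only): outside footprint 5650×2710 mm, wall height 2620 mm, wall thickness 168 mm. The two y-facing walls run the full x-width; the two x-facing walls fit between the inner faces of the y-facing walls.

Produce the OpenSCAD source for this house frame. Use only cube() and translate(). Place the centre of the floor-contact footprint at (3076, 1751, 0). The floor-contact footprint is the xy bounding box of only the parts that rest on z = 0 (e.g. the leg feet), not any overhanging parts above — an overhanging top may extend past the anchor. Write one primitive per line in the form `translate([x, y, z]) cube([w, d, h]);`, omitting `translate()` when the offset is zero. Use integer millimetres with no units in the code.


translate([251, 396, 0]) cube([5650, 168, 2620]);
translate([251, 2938, 0]) cube([5650, 168, 2620]);
translate([251, 564, 0]) cube([168, 2374, 2620]);
translate([5733, 564, 0]) cube([168, 2374, 2620]);


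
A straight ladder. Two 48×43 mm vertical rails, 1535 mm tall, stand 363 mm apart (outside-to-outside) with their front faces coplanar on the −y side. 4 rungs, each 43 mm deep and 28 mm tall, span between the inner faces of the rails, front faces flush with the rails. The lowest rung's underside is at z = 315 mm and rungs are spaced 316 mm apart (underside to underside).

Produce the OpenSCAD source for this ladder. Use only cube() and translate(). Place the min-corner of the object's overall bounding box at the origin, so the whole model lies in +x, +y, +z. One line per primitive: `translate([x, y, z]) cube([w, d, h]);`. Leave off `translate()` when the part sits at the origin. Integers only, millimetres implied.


cube([48, 43, 1535]);
translate([315, 0, 0]) cube([48, 43, 1535]);
translate([48, 0, 315]) cube([267, 43, 28]);
translate([48, 0, 631]) cube([267, 43, 28]);
translate([48, 0, 947]) cube([267, 43, 28]);
translate([48, 0, 1263]) cube([267, 43, 28]);


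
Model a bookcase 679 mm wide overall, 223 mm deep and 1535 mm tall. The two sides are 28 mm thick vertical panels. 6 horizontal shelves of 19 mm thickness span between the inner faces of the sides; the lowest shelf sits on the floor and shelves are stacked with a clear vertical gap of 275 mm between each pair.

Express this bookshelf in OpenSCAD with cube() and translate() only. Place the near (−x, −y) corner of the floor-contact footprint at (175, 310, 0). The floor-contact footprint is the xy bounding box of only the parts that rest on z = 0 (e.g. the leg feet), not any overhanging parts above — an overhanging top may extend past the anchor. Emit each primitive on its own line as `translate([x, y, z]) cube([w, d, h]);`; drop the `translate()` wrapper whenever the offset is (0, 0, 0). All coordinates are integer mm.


translate([175, 310, 0]) cube([28, 223, 1535]);
translate([826, 310, 0]) cube([28, 223, 1535]);
translate([203, 310, 0]) cube([623, 223, 19]);
translate([203, 310, 294]) cube([623, 223, 19]);
translate([203, 310, 588]) cube([623, 223, 19]);
translate([203, 310, 882]) cube([623, 223, 19]);
translate([203, 310, 1176]) cube([623, 223, 19]);
translate([203, 310, 1470]) cube([623, 223, 19]);


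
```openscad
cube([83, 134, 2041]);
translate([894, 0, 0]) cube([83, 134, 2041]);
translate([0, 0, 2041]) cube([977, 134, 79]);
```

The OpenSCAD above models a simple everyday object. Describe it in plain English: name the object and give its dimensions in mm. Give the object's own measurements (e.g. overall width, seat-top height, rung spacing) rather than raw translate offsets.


A door frame. The clear opening is 811 mm wide and 2041 mm high. Two 83 mm wide jambs, 134 mm deep, stand either side of the opening from the floor to the top of the opening. A 79 mm thick head sits across the top of both jambs, spanning the full outside width of the frame.


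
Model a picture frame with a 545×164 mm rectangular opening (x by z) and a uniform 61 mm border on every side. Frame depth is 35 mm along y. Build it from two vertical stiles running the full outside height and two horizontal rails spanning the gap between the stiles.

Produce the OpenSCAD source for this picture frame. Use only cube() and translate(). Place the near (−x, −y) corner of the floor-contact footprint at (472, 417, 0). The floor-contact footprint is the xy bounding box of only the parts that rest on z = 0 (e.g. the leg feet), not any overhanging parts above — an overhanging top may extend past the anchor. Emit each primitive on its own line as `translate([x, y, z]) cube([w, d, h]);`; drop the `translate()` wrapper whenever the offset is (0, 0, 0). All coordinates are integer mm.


translate([472, 417, 0]) cube([61, 35, 286]);
translate([1078, 417, 0]) cube([61, 35, 286]);
translate([533, 417, 0]) cube([545, 35, 61]);
translate([533, 417, 225]) cube([545, 35, 61]);


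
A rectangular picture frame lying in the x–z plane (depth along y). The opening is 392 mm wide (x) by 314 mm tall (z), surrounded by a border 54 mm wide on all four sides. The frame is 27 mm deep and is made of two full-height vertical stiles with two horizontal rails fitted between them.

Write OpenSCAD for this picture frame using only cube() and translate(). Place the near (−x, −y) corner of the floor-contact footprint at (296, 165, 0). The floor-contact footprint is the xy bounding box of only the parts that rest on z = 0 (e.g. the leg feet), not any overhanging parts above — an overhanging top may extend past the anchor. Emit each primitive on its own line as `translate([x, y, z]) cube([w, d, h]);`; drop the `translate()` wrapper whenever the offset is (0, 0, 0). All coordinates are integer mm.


translate([296, 165, 0]) cube([54, 27, 422]);
translate([742, 165, 0]) cube([54, 27, 422]);
translate([350, 165, 0]) cube([392, 27, 54]);
translate([350, 165, 368]) cube([392, 27, 54]);


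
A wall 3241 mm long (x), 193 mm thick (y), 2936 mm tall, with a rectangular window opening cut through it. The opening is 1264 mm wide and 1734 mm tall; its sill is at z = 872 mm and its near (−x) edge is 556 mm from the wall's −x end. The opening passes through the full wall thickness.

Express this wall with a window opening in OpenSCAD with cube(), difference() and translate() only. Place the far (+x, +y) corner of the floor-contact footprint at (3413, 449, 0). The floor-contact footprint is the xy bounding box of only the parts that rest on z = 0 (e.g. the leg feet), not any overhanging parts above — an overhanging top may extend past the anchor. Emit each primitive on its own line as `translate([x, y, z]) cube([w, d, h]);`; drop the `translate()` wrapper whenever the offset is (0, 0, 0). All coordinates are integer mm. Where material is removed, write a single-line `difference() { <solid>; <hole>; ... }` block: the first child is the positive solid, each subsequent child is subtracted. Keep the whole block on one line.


difference() { translate([172, 256, 0]) cube([3241, 193, 2936]); translate([728, 256, 872]) cube([1264, 193, 1734]); }


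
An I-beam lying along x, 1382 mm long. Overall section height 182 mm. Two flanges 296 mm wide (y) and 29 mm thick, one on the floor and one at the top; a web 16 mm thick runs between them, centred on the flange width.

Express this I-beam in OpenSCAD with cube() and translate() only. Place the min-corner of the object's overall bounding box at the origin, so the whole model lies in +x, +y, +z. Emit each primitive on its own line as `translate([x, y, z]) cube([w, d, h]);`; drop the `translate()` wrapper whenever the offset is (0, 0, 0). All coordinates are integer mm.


cube([1382, 296, 29]);
translate([0, 140, 29]) cube([1382, 16, 124]);
translate([0, 0, 153]) cube([1382, 296, 29]);


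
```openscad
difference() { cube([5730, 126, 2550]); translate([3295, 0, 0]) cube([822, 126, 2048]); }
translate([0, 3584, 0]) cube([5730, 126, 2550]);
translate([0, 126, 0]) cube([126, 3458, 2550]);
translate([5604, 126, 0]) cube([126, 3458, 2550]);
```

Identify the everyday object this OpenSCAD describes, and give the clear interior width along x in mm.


A single room. The interior width is 5478 mm.

Four walls enclosing a rectangle with a door in the front wall — a room. Outside width 5730 minus two 126 mm walls gives 5478 mm.


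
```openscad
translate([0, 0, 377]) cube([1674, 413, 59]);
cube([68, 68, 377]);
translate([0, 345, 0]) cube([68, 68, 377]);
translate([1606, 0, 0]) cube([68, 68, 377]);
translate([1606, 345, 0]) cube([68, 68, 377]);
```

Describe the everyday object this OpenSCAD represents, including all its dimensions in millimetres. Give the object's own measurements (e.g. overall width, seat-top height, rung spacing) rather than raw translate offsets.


A bench: a 1674×413 mm seat slab, 59 mm thick, top at z = 436 mm, on four 68×68 mm square legs flush with the seat corners and standing on z = 0.


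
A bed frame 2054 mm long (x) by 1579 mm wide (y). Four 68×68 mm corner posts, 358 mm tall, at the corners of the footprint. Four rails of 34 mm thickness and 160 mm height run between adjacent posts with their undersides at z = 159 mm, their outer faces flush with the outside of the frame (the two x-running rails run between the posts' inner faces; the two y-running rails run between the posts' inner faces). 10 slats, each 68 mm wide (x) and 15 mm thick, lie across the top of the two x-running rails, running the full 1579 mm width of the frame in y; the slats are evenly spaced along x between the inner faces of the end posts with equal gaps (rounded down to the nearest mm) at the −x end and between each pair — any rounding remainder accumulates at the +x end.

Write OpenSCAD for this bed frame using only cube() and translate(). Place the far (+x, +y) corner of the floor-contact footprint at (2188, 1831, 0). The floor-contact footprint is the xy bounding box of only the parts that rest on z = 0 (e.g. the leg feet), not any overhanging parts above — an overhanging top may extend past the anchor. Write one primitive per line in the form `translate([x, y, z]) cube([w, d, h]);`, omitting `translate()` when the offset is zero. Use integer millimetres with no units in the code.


translate([134, 252, 0]) cube([68, 68, 358]);
translate([134, 1763, 0]) cube([68, 68, 358]);
translate([2120, 252, 0]) cube([68, 68, 358]);
translate([2120, 1763, 0]) cube([68, 68, 358]);
translate([202, 252, 159]) cube([1918, 34, 160]);
translate([202, 1797, 159]) cube([1918, 34, 160]);
translate([134, 320, 159]) cube([34, 1443, 160]);
translate([2154, 320, 159]) cube([34, 1443, 160]);
translate([314, 252, 319]) cube([68, 1579, 15]);
translate([494, 252, 319]) cube([68, 1579, 15]);
translate([674, 252, 319]) cube([68, 1579, 15]);
translate([854, 252, 319]) cube([68, 1579, 15]);
translate([1034, 252, 319]) cube([68, 1579, 15]);
translate([1214, 252, 319]) cube([68, 1579, 15]);
translate([1394, 252, 319]) cube([68, 1579, 15]);
translate([1574, 252, 319]) cube([68, 1579, 15]);
translate([1754, 252, 319]) cube([68, 1579, 15]);
translate([1934, 252, 319]) cube([68, 1579, 15]);


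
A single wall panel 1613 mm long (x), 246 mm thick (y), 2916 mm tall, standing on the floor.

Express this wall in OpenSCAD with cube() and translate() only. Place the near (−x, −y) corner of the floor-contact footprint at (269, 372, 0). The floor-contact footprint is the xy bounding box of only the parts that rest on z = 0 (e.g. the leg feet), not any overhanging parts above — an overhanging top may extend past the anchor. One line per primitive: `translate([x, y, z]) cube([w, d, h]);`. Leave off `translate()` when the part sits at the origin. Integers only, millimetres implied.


translate([269, 372, 0]) cube([1613, 246, 2916]);


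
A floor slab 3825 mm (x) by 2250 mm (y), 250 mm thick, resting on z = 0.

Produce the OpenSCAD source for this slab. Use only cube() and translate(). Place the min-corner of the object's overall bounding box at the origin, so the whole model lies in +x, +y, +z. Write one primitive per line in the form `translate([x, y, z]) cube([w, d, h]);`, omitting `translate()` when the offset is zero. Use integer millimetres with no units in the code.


cube([3825, 2250, 250]);


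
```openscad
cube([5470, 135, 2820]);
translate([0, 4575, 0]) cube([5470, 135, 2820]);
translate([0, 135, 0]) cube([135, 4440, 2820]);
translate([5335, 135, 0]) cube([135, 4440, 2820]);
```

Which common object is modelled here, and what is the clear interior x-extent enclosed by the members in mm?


A house (or room) frame. The interior width is 5200 mm.

Four 2820 mm walls enclosing a rectangle with no floor or roof — a room or house frame. Outside width is 5470 mm and wall thickness is 135 mm, so the interior width is 5470 − 2 × 135 = 5200 mm.


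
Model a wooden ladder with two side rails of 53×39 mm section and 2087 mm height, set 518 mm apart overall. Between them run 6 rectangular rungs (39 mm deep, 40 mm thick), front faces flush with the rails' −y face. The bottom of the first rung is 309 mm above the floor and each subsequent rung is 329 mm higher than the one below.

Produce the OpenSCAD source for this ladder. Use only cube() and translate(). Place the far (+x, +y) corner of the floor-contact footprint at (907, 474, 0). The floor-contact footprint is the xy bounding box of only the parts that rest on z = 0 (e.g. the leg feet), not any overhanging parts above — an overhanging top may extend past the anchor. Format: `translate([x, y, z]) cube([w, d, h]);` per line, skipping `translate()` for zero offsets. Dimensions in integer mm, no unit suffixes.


translate([389, 435, 0]) cube([53, 39, 2087]);
translate([854, 435, 0]) cube([53, 39, 2087]);
translate([442, 435, 309]) cube([412, 39, 40]);
translate([442, 435, 638]) cube([412, 39, 40]);
translate([442, 435, 967]) cube([412, 39, 40]);
translate([442, 435, 1296]) cube([412, 39, 40]);
translate([442, 435, 1625]) cube([412, 39, 40]);
translate([442, 435, 1954]) cube([412, 39, 40]);


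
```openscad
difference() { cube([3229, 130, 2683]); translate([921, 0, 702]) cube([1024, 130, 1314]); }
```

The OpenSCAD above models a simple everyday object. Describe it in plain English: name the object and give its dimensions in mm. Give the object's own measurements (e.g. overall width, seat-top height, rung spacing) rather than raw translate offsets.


A wall 3229 mm long (x), 130 mm thick (y), 2683 mm tall, with a rectangular window opening cut through it. The opening is 1024 mm wide and 1314 mm tall; its sill is at z = 702 mm and its near (−x) edge is 921 mm from the wall's −x end. The opening passes through the full wall thickness.


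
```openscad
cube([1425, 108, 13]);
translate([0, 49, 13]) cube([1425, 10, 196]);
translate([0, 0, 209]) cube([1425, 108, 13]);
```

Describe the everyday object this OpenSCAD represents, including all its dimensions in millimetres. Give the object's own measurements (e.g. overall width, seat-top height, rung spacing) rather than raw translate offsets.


An I-beam lying along x, 1425 mm long. Overall section height 222 mm. Two flanges 108 mm wide (y) and 13 mm thick, one on the floor and one at the top; a web 10 mm thick runs between them, centred on the flange width.


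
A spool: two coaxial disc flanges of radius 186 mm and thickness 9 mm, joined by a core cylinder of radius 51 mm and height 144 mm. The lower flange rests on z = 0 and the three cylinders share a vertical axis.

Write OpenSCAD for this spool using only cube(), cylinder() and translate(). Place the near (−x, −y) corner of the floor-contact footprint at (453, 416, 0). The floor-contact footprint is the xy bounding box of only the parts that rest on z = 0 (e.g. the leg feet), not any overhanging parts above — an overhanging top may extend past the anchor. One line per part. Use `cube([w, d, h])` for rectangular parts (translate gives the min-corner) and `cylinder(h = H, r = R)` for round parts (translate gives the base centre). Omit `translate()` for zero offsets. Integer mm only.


translate([639, 602, 0]) cylinder(h = 9, r = 186);
translate([639, 602, 9]) cylinder(h = 144, r = 51);
translate([639, 602, 153]) cylinder(h = 9, r = 186);


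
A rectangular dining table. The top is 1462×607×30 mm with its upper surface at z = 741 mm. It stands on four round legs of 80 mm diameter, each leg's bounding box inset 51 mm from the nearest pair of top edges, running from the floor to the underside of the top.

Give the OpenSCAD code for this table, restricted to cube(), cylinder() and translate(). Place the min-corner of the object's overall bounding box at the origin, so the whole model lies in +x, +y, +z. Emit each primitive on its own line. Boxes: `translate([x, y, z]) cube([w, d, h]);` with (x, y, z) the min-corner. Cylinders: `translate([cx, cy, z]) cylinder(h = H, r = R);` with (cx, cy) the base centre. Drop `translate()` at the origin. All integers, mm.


translate([0, 0, 711]) cube([1462, 607, 30]);
translate([91, 91, 0]) cylinder(h = 711, r = 40);
translate([1371, 91, 0]) cylinder(h = 711, r = 40);
translate([91, 516, 0]) cylinder(h = 711, r = 40);
translate([1371, 516, 0]) cylinder(h = 711, r = 40);


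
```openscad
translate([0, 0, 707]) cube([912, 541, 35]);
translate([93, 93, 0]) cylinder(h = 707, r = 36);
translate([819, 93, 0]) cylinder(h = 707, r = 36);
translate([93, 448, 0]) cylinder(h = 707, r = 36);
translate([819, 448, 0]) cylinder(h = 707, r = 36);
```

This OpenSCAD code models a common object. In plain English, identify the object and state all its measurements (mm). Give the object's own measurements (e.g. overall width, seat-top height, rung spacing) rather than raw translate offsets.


A table: top 912 mm (x) × 541 mm (y), 35 mm thick, upper face at z = 742 mm, on four round legs of 72 mm diameter, each leg's bounding box inset 57 mm from the nearest pair of top edges from z = 0 to the bottom of the top.


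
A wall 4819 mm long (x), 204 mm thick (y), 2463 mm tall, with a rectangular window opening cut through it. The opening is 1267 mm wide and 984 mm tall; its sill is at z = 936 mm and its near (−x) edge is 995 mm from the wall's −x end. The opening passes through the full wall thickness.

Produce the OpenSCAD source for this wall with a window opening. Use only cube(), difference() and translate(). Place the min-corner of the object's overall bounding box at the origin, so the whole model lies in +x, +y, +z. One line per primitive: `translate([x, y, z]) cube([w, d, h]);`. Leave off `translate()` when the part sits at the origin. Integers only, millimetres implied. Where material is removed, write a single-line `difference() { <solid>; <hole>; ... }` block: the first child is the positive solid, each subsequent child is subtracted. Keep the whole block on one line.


difference() { cube([4819, 204, 2463]); translate([995, 0, 936]) cube([1267, 204, 984]); }


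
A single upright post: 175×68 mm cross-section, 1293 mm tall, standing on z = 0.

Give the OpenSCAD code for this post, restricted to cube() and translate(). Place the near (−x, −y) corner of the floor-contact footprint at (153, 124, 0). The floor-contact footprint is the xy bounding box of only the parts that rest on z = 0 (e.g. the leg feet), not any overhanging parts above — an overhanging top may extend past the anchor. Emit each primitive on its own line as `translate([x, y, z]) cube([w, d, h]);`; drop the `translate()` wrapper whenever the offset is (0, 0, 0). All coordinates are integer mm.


translate([153, 124, 0]) cube([175, 68, 1293]);


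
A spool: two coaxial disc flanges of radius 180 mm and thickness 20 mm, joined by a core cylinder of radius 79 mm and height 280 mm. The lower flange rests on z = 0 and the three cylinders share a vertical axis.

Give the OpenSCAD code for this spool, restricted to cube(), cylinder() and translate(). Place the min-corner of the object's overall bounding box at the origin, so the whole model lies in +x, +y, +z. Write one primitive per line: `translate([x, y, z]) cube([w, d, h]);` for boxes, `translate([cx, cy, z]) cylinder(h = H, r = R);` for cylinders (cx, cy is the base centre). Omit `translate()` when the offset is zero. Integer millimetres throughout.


translate([180, 180, 0]) cylinder(h = 20, r = 180);
translate([180, 180, 20]) cylinder(h = 280, r = 79);
translate([180, 180, 300]) cylinder(h = 20, r = 180);


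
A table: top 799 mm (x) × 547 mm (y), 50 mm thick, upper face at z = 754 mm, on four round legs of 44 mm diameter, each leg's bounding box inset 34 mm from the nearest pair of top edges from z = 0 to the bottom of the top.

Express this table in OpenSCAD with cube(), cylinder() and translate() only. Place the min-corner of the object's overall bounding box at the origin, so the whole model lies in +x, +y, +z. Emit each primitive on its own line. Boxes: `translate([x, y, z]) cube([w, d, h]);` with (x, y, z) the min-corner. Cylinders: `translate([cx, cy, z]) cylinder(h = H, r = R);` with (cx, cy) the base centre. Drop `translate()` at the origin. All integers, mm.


translate([0, 0, 704]) cube([799, 547, 50]);
translate([56, 56, 0]) cylinder(h = 704, r = 22);
translate([743, 56, 0]) cylinder(h = 704, r = 22);
translate([56, 491, 0]) cylinder(h = 704, r = 22);
translate([743, 491, 0]) cylinder(h = 704, r = 22);


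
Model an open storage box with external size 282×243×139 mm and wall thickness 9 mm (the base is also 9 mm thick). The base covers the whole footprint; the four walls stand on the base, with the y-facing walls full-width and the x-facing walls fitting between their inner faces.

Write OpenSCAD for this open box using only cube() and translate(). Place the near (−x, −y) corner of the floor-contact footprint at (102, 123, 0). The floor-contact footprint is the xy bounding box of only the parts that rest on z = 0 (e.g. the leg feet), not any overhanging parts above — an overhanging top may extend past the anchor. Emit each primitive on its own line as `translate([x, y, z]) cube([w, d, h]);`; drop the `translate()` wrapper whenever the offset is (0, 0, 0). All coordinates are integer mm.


translate([102, 123, 0]) cube([282, 243, 9]);
translate([102, 123, 9]) cube([282, 9, 130]);
translate([102, 357, 9]) cube([282, 9, 130]);
translate([102, 132, 9]) cube([9, 225, 130]);
translate([375, 132, 9]) cube([9, 225, 130]);


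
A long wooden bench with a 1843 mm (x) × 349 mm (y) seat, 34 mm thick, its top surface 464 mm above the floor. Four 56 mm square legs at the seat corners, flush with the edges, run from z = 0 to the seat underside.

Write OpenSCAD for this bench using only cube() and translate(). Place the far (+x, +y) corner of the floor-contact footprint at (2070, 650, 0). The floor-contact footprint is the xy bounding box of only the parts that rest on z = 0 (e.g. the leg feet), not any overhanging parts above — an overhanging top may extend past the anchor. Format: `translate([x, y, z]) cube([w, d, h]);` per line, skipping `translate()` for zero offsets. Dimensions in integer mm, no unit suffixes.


// leg_h = 464 − 34 = 430
translate([227, 301, 430]) cube([1843, 349, 34]);
translate([227, 301, 0]) cube([56, 56, 430]);
translate([227, 594, 0]) cube([56, 56, 430]);
translate([2014, 301, 0]) cube([56, 56, 430]);
translate([2014, 594, 0]) cube([56, 56, 430]);


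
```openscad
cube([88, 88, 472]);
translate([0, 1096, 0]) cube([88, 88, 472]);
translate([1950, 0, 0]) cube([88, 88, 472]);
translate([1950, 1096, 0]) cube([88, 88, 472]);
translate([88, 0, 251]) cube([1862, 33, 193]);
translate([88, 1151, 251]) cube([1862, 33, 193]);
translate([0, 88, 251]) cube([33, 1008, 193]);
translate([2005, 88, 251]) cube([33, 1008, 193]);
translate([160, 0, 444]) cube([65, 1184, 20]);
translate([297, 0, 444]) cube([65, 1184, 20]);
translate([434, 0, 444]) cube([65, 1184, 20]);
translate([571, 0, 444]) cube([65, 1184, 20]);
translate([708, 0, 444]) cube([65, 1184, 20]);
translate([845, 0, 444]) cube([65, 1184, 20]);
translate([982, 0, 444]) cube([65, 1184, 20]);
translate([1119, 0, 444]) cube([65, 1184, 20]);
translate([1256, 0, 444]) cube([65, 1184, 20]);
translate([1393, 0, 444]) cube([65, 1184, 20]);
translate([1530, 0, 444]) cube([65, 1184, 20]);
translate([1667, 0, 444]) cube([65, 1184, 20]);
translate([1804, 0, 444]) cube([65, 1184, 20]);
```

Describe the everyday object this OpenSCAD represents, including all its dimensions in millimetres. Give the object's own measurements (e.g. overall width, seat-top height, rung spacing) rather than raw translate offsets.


A bed frame 2038 mm long (x) by 1184 mm wide (y). Four 88×88 mm corner posts, 472 mm tall, at the corners of the footprint. Four rails of 33 mm thickness and 193 mm height run between adjacent posts with their undersides at z = 251 mm, their outer faces flush with the outside of the frame (the two x-running rails run between the posts' inner faces; the two y-running rails run between the posts' inner faces). 13 slats, each 65 mm wide (x) and 20 mm thick, lie across the top of the two x-running rails, running the full 1184 mm width of the frame in y; along x they sit between the end posts with a 72 mm gap after the −x posts and between neighbouring slats, leaving 81 mm before the +x posts.


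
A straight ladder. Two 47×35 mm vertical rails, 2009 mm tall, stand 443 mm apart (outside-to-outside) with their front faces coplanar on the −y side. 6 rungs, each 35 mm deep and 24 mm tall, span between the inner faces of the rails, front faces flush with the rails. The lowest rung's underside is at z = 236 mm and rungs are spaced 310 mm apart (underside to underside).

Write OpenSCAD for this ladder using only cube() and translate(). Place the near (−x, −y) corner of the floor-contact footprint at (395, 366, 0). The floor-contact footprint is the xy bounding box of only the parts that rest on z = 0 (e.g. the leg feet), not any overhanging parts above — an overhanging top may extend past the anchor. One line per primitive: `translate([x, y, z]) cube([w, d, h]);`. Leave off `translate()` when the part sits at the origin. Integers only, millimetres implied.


// rung span = 443 - 2*47 = 349
// rung[k] z = 236 + k*310
translate([395, 366, 0]) cube([47, 35, 2009]);
translate([791, 366, 0]) cube([47, 35, 2009]);
translate([442, 366, 236]) cube([349, 35, 24]);
translate([442, 366, 546]) cube([349, 35, 24]);
translate([442, 366, 856]) cube([349, 35, 24]);
translate([442, 366, 1166]) cube([349, 35, 24]);
translate([442, 366, 1476]) cube([349, 35, 24]);
translate([442, 366, 1786]) cube([349, 35, 24]);


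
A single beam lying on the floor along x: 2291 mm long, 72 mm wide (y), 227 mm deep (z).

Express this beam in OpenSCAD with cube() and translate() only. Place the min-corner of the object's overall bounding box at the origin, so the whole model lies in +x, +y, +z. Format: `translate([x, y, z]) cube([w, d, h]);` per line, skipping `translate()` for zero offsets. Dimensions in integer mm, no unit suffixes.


cube([2291, 72, 227]);


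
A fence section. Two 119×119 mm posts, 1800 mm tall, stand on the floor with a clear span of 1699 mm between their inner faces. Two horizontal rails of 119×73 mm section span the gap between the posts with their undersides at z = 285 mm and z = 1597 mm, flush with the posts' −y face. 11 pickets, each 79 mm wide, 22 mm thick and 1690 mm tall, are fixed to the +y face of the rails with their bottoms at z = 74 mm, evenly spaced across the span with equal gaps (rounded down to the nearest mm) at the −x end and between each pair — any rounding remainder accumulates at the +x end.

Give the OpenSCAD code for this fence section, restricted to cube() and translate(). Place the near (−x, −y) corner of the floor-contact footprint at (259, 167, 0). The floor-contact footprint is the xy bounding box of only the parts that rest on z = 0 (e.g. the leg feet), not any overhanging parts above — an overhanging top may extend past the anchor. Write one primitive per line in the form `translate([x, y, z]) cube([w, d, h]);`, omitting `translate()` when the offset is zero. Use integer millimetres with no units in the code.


translate([259, 167, 0]) cube([119, 119, 1800]);
translate([2077, 167, 0]) cube([119, 119, 1800]);
translate([378, 167, 285]) cube([1699, 119, 73]);
translate([378, 167, 1597]) cube([1699, 119, 73]);
translate([447, 286, 74]) cube([79, 22, 1690]);
translate([595, 286, 74]) cube([79, 22, 1690]);
translate([743, 286, 74]) cube([79, 22, 1690]);
translate([891, 286, 74]) cube([79, 22, 1690]);
translate([1039, 286, 74]) cube([79, 22, 1690]);
translate([1187, 286, 74]) cube([79, 22, 1690]);
translate([1335, 286, 74]) cube([79, 22, 1690]);
translate([1483, 286, 74]) cube([79, 22, 1690]);
translate([1631, 286, 74]) cube([79, 22, 1690]);
translate([1779, 286, 74]) cube([79, 22, 1690]);
translate([1927, 286, 74]) cube([79, 22, 1690]);


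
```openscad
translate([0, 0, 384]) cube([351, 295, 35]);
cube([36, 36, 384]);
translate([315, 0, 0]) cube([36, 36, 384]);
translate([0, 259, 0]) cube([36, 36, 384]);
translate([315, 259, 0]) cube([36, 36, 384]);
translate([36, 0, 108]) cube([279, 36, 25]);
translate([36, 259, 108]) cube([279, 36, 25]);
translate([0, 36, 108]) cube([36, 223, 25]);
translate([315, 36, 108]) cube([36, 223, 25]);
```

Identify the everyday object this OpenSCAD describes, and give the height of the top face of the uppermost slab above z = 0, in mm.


A stool. The seat height is 419 mm.

A 351×295×35 slab at z = 384 on four corner posts — a stool. The seat top is 384 + 35 = 419 mm.


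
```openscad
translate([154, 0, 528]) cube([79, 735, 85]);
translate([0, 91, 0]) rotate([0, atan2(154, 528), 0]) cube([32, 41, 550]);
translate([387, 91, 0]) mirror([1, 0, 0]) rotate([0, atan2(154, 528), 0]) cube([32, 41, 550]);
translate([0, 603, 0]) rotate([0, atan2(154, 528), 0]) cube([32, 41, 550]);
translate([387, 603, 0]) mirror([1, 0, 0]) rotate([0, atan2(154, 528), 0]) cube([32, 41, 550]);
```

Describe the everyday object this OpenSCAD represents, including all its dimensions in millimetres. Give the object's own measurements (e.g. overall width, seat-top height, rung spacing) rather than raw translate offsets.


A sawhorse. A 79×735×85 mm beam (x, y, z) sits on two A-frame leg pairs. Each pair is two raked legs of 32×41 mm section (41 mm along y) splaying symmetrically in x. Each leg rises 528 mm vertically over 154 mm of horizontal reach and is 550 mm long along its own axis. Every leg's outer bottom edge rests on the floor and its outer top edge meets a bottom edge of the beam — the left legs (tilting toward +x) meet the beam's −x bottom edge, the right legs (their mirror images, tilting toward −x) meet its +x bottom edge — so the leg tops tuck under the beam, the beam's underside is 528 mm above the floor, and the feet are 387 mm apart outside-to-outside with the beam centred between them. The two leg pairs are set in 91 mm from either end of the beam.


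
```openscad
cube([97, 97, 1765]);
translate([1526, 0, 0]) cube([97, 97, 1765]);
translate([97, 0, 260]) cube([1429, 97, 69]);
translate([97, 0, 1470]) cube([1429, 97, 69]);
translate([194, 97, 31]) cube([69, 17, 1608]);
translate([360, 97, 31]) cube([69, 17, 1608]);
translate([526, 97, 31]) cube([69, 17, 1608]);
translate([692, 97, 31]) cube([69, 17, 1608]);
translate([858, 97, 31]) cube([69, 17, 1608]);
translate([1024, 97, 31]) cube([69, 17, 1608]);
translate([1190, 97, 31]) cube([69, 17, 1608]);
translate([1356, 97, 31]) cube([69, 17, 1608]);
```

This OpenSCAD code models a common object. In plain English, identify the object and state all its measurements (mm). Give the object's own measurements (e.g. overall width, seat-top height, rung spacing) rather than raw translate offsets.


A fence section. Two 97×97 mm posts, 1765 mm tall, stand on the floor with a clear span of 1429 mm between their inner faces. Two horizontal rails of 97×69 mm section span the gap between the posts with their undersides at z = 260 mm and z = 1470 mm, flush with the posts' −y face. 8 pickets, each 69 mm wide, 17 mm thick and 1608 mm tall, are fixed to the +y face of the rails with their bottoms at z = 31 mm, spaced across the span with a 97 mm gap after the −x post and between neighbouring pickets, with 101 mm left before the +x post.


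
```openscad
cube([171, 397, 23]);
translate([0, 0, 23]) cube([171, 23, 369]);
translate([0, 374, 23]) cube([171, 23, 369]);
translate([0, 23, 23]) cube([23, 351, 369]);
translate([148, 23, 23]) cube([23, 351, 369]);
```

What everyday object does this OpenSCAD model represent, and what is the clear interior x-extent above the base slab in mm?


An open box. The internal width is 125 mm.

A 171×397 base slab with four walls standing on it — an open box. The base is 171 mm wide and the walls are 23 mm thick, so the internal width is 171 − 2 × 23 = 125 mm.


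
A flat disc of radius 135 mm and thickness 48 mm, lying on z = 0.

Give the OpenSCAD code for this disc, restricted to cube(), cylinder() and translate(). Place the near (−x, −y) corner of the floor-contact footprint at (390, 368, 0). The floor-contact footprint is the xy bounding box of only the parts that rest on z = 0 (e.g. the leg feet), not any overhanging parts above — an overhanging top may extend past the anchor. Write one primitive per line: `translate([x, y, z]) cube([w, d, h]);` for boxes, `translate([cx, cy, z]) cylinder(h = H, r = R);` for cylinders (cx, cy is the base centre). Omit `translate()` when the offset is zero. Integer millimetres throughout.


translate([525, 503, 0]) cylinder(h = 48, r = 135);


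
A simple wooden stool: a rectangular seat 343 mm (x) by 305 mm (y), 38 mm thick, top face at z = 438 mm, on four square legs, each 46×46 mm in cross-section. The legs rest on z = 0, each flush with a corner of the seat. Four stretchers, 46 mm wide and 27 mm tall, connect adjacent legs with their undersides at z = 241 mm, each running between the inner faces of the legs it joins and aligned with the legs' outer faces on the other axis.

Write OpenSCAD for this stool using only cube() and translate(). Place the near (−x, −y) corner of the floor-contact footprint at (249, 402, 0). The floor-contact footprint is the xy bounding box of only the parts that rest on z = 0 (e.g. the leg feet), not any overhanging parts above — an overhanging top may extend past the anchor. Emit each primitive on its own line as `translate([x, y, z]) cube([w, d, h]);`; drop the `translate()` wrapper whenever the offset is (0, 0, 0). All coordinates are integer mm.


// leg_h = 438 - 38 = 400
// stretcher span = 343 - 2*46 = 251
translate([249, 402, 400]) cube([343, 305, 38]);
translate([249, 402, 0]) cube([46, 46, 400]);
translate([546, 402, 0]) cube([46, 46, 400]);
translate([249, 661, 0]) cube([46, 46, 400]);
translate([546, 661, 0]) cube([46, 46, 400]);
translate([295, 402, 241]) cube([251, 46, 27]);
translate([295, 661, 241]) cube([251, 46, 27]);
translate([249, 448, 241]) cube([46, 213, 27]);
translate([546, 448, 241]) cube([46, 213, 27]);


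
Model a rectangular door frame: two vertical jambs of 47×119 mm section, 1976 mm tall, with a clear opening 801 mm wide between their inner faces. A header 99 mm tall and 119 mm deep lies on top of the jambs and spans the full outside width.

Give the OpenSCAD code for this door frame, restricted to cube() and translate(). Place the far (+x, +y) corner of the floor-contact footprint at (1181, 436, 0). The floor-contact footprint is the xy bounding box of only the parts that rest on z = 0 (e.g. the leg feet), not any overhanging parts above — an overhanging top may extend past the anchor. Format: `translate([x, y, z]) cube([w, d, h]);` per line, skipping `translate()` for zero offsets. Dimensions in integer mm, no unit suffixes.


translate([286, 317, 0]) cube([47, 119, 1976]);
translate([1134, 317, 0]) cube([47, 119, 1976]);
translate([286, 317, 1976]) cube([895, 119, 99]);
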